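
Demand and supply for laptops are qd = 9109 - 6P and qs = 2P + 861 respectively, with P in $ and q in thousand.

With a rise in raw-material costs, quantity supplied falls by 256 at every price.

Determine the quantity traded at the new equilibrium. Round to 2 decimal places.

2731.00

Before the shock: 9109 - 6P = 2P + 861 ⇒ 8248 = 8P ⇒ P = 1031, q = 2923.
The new curves are qd = 9109 - 6P (demand) and qs = 2P + 605 (supply).
Setting them equal: 9109 - 6P = 2P + 605 → 8504 = 8P, so P = 1063 and q = 2731.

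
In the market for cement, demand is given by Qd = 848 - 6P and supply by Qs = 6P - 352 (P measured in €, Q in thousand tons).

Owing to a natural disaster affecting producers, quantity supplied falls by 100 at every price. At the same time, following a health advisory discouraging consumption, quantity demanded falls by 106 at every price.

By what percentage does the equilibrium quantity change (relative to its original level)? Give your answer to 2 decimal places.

Solve the original market: 848 - 6P = 6P - 352, hence P = 100 and Q = 248.
The shock moves the curves to Qd = 742 - 6P and Qs = 6P - 452.
Clearing the new market: 742 - 6P = 6P - 452, so P = 99.5 and Q = 145.
%ΔQ = (145 − 248) / 248 × 100 = -41.53%.

-41.53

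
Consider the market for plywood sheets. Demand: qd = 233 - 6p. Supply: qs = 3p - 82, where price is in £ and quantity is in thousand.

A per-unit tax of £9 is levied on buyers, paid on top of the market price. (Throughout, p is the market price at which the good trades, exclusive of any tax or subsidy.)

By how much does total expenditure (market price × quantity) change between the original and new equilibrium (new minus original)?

Solve the original market: 233 - 6p = 3p - 82, hence p = 35 and q = 23.
Since buyers pay the price plus the tax, the effective demand curve becomes qd = 179 - 6p.
Equate the new curves: 179 - 6p = 3p - 82, giving 261 = 9p, p = 29, q = 5.
Expenditure moves from 35×23 = 805 to 29×5 = 145; change = -660.

-660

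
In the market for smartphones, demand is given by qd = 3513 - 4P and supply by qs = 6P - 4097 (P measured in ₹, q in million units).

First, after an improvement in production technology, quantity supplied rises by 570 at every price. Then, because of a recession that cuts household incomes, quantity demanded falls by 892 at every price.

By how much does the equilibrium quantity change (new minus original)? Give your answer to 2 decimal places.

-307.20

Original equilibrium: 3513 - 4P = 6P - 4097 gives 7610 = 10P, so P = 761 and q = 469.
The shock moves the curves to qd = 2621 - 4P and qs = 6P - 3527.
New equilibrium: 2621 - 4P = 6P - 3527 ⇒ 6148 = 10P ⇒ P = 614.8, q = 161.8.
Δq = 161.8 − 469 = -307.20.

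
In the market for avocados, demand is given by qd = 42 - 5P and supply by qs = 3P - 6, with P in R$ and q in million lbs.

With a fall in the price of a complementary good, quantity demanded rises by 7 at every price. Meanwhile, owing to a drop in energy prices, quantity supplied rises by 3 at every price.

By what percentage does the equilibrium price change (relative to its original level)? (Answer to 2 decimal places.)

Initially, 42 - 5P = 3P - 6, so 48 = 8P and P = 6, q = 12.
The shock moves the curves to qd = 49 - 5P and qs = 3P - 3.
Setting them equal: 49 - 5P = 3P - 3 → 52 = 8P, so P = 6.5 and q = 16.5.
%ΔP = (6.5 − 6) / 6 × 100 = +8.33%.

+8.33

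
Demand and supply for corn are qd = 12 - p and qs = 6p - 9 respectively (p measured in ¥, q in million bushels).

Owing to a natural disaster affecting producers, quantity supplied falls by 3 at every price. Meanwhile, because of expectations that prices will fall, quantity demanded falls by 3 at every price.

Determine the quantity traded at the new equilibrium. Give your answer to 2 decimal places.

6.00

Solve the original market: 12 - p = 6p - 9, hence p = 3 and q = 9.
After the shift, demand is qd = 9 - p and supply is qs = 6p - 12.
Equate the new curves: 9 - p = 6p - 12, giving 21 = 7p, p = 3, q = 6.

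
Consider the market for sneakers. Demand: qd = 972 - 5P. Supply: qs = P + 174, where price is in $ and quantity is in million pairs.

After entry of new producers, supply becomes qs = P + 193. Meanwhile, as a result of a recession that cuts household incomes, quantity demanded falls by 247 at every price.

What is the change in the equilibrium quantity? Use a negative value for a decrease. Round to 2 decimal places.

Solve the original market: 972 - 5P = P + 174, hence P = 133 and q = 307.
After the shift, demand is qd = 725 - 5P and supply is qs = P + 193.
Clearing the new market: 725 - 5P = P + 193, so P = 266/3 ≈ 88.6667 and q = 845/3 ≈ 281.6667.
Δq = 281.6667 − 307 = -25.33.

-25.33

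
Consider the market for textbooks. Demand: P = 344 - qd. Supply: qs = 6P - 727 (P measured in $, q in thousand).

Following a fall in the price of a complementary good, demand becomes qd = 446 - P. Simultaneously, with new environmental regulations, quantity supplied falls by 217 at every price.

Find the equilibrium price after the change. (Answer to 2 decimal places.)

Solve the original market: 344 - P = 6P - 727, hence P = 153 and q = 191.
The shock moves the curves to qd = 446 - P and qs = 6P - 944.
Equate the new curves: 446 - P = 6P - 944, giving 1390 = 7P, P = 1390/7 ≈ 198.5714, q = 1732/7 ≈ 247.4286.

198.57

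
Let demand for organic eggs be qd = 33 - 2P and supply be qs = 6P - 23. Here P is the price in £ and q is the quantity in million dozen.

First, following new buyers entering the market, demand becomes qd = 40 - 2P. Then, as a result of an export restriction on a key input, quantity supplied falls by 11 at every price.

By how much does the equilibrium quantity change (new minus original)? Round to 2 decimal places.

Solve the original market: 33 - 2P = 6P - 23, hence P = 7 and q = 19.
After the shift, demand is qd = 40 - 2P and supply is qs = 6P - 34.
Clearing the new market: 40 - 2P = 6P - 34, so P = 9.25 and q = 21.5.
Δq = 21.5 − 19 = +2.50.

+2.50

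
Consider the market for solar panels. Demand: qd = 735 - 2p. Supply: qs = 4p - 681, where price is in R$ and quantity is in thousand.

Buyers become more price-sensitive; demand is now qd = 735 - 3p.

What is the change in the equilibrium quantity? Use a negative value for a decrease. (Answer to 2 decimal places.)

-134.86

Original equilibrium: 735 - 2p = 4p - 681 gives 1416 = 6p, so p = 236 and q = 263.
With the change applied: demand qd = 735 - 3p, supply qs = 4p - 681.
Clearing the new market: 735 - 3p = 4p - 681, so p = 1416/7 ≈ 202.2857 and q = 897/7 ≈ 128.1429.
Δq = 128.1429 − 263 = -134.86.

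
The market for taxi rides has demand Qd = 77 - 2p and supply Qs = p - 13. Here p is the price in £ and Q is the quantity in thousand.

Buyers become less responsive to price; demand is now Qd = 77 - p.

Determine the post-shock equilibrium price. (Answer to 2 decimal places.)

45.00

Solve the original market: 77 - 2p = p - 13, hence p = 30 and Q = 17.
The shock moves the curves to Qd = 77 - p and Qs = p - 13.
Clearing the new market: 77 - p = p - 13, so p = 45 and Q = 32.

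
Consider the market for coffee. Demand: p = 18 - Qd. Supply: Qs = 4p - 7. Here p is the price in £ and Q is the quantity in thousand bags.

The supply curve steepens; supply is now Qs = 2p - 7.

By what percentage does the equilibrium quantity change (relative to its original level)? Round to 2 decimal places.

-25.64

Initially, 18 - p = 4p - 7, so 25 = 5p and p = 5, Q = 13.
The new curves are Qd = 18 - p (demand) and Qs = 2p - 7 (supply).
Equate the new curves: 18 - p = 2p - 7, giving 25 = 3p, p = 25/3 ≈ 8.3333, Q = 29/3 ≈ 9.6667.
%ΔQ = (9.6667 − 13) / 13 × 100 = -25.64%.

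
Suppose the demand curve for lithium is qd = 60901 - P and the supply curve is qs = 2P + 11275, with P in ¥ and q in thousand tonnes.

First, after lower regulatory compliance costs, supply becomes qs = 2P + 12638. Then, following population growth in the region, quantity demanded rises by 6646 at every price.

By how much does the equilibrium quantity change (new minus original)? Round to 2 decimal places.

Solve the original market: 60901 - P = 2P + 11275, hence P = 16542 and q = 44359.
After the shift, demand is qd = 67547 - P and supply is qs = 2P + 12638.
Setting them equal: 67547 - P = 2P + 12638 → 54909 = 3P, so P = 18303 and q = 49244.
Δq = 49244 − 44359 = +4885.00.

+4885.00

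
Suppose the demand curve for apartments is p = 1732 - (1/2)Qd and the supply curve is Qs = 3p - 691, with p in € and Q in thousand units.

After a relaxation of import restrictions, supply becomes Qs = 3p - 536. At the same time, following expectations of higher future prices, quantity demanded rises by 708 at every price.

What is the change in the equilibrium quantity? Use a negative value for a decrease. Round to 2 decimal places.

Before the shock: 3464 - 2p = 3p - 691 ⇒ 4155 = 5p ⇒ p = 831, Q = 1802.
The shock moves the curves to Qd = 4172 - 2p and Qs = 3p - 536.
Equate the new curves: 4172 - 2p = 3p - 536, giving 4708 = 5p, p = 941.6, Q = 2288.8.
ΔQ = 2288.8 − 1802 = +486.80.

+486.80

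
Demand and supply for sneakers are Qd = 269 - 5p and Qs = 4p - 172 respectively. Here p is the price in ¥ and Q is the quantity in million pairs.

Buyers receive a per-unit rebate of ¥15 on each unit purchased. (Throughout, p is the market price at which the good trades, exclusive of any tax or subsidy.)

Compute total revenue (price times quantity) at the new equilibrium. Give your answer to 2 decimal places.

Original equilibrium: 269 - 5p = 4p - 172 gives 441 = 9p, so p = 49 and Q = 24.
Since buyers' out-of-pocket price is the market price minus the rebate, the effective demand curve becomes Qd = 344 - 5p.
Equate the new curves: 344 - 5p = 4p - 172, giving 516 = 9p, p = 172/3 ≈ 57.3333, Q = 172/3 ≈ 57.3333.
New expenditure = 57.3333 × 57.3333 = 3287.11.

3287.11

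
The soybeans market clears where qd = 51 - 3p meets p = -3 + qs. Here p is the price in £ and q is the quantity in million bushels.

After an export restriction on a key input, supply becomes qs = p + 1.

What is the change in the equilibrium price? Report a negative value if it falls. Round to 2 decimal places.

+0.50

Solve the original market: 51 - 3p = p + 3, hence p = 12 and q = 15.
After the shift, demand is qd = 51 - 3p and supply is qs = p + 1.
Equate the new curves: 51 - 3p = p + 1, giving 50 = 4p, p = 12.5, q = 13.5.
Δp = 12.5 − 12 = +0.50.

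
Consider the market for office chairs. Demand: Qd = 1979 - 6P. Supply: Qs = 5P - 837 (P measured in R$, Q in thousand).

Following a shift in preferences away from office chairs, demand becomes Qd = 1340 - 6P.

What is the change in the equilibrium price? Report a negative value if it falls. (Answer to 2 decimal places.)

Original equilibrium: 1979 - 6P = 5P - 837 gives 2816 = 11P, so P = 256 and Q = 443.
The new curves are Qd = 1340 - 6P (demand) and Qs = 5P - 837 (supply).
Equate the new curves: 1340 - 6P = 5P - 837, giving 2177 = 11P, P = 2177/11 ≈ 197.9091, Q = 1678/11 ≈ 152.5455.
ΔP = 197.9091 − 256 = -58.09.

-58.09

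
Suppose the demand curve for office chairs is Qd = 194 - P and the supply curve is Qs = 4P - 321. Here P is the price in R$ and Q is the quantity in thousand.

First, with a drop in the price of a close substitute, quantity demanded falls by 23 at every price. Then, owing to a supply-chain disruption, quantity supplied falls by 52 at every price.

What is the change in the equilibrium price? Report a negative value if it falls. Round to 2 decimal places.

+5.80

Before the shock: 194 - P = 4P - 321 ⇒ 515 = 5P ⇒ P = 103, Q = 91.
The shock moves the curves to Qd = 171 - P and Qs = 4P - 373.
Setting them equal: 171 - P = 4P - 373 → 544 = 5P, so P = 108.8 and Q = 62.2.
ΔP = 108.8 − 103 = +5.80.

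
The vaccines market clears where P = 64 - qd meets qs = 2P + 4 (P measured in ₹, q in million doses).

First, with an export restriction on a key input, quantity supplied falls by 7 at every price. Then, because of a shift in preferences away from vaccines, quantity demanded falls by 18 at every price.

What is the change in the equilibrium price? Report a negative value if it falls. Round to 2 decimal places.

-3.67

Before the shock: 64 - P = 2P + 4 ⇒ 60 = 3P ⇒ P = 20, q = 44.
With the change applied: demand qd = 46 - P, supply qs = 2P - 3.
Equate the new curves: 46 - P = 2P - 3, giving 49 = 3P, P = 49/3 ≈ 16.3333, q = 89/3 ≈ 29.6667.
ΔP = 16.3333 − 20 = -3.67.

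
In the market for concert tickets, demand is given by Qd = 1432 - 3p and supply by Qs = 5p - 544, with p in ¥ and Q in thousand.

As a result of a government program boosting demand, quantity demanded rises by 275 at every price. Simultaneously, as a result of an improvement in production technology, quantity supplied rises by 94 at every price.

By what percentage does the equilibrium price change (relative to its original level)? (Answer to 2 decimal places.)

Before the shock: 1432 - 3p = 5p - 544 ⇒ 1976 = 8p ⇒ p = 247, Q = 691.
The new curves are Qd = 1707 - 3p (demand) and Qs = 5p - 450 (supply).
New equilibrium: 1707 - 3p = 5p - 450 ⇒ 2157 = 8p ⇒ p = 269.625, Q = 898.125.
%Δp = (269.625 − 247) / 247 × 100 = +9.16%.

+9.16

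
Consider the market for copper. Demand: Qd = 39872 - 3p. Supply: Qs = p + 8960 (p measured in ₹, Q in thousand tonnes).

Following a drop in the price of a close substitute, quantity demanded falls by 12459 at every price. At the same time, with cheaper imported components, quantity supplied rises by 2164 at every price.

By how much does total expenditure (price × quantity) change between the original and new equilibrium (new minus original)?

Before the shock: 39872 - 3p = p + 8960 ⇒ 30912 = 4p ⇒ p = 7728, Q = 16688.
The new curves are Qd = 27413 - 3p (demand) and Qs = p + 11124 (supply).
Equate the new curves: 27413 - 3p = p + 11124, giving 16289 = 4p, p = 4072.25, Q = 15196.25.
Expenditure moves from 7728×16688 = 128964864 to 4072.25×15196.25 = 61882929.0625; change = -67081934.9375.

-67081934.9375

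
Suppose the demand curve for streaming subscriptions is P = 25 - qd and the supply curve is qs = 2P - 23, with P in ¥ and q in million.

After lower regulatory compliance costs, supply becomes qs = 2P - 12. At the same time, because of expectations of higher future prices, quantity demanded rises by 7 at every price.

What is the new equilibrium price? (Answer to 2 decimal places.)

14.67

Original equilibrium: 25 - P = 2P - 23 gives 48 = 3P, so P = 16 and q = 9.
The shock moves the curves to qd = 32 - P and qs = 2P - 12.
Equate the new curves: 32 - P = 2P - 12, giving 44 = 3P, P = 44/3 ≈ 14.6667, q = 52/3 ≈ 17.3333.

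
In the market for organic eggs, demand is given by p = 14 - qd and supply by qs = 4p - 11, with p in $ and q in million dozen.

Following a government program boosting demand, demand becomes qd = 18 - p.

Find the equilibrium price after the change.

5.8

Solve the original market: 14 - p = 4p - 11, hence p = 5 and q = 9.
The shock moves the curves to qd = 18 - p and qs = 4p - 11.
New equilibrium: 18 - p = 4p - 11 ⇒ 29 = 5p ⇒ p = 5.8, q = 12.2.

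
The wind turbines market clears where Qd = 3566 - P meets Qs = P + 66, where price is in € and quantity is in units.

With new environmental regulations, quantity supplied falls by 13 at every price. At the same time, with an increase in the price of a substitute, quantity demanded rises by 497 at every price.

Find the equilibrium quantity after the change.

2058

Initially, 3566 - P = P + 66, so 3500 = 2P and P = 1750, Q = 1816.
With the change applied: demand Qd = 4063 - P, supply Qs = P + 53.
New equilibrium: 4063 - P = P + 53 ⇒ 4010 = 2P ⇒ P = 2005, Q = 2058.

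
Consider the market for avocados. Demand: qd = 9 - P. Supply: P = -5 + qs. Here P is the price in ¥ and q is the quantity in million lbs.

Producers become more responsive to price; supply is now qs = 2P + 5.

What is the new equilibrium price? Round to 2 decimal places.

1.33

Before the shock: 9 - P = P + 5 ⇒ 4 = 2P ⇒ P = 2, q = 7.
After the shift, demand is qd = 9 - P and supply is qs = 2P + 5.
Setting them equal: 9 - P = 2P + 5 → 4 = 3P, so P = 4/3 ≈ 1.3333 and q = 23/3 ≈ 7.6667.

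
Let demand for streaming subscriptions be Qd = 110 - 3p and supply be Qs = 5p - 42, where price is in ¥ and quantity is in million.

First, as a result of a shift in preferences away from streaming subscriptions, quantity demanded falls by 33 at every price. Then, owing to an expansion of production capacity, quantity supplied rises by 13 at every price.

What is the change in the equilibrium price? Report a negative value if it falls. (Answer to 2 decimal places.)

-5.75

Before the shock: 110 - 3p = 5p - 42 ⇒ 152 = 8p ⇒ p = 19, Q = 53.
With the change applied: demand Qd = 77 - 3p, supply Qs = 5p - 29.
Equate the new curves: 77 - 3p = 5p - 29, giving 106 = 8p, p = 13.25, Q = 37.25.
Δp = 13.25 − 19 = -5.75.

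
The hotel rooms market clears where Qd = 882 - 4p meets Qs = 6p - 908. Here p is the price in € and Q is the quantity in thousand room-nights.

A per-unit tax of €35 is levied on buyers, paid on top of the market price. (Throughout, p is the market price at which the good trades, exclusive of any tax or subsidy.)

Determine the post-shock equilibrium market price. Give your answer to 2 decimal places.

165.00

Solve the original market: 882 - 4p = 6p - 908, hence p = 179 and Q = 166.
Since buyers pay the price plus the tax, the effective demand curve becomes Qd = 742 - 4p.
Equate the new curves: 742 - 4p = 6p - 908, giving 1650 = 10p, p = 165, Q = 82.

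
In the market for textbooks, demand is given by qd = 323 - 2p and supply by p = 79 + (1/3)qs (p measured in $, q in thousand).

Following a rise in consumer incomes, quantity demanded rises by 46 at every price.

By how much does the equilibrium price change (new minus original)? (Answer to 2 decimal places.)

+9.20

Original equilibrium: 323 - 2p = 3p - 237 gives 560 = 5p, so p = 112 and q = 99.
After the shift, demand is qd = 369 - 2p and supply is qs = 3p - 237.
Setting them equal: 369 - 2p = 3p - 237 → 606 = 5p, so p = 121.2 and q = 126.6.
Δp = 121.2 − 112 = +9.20.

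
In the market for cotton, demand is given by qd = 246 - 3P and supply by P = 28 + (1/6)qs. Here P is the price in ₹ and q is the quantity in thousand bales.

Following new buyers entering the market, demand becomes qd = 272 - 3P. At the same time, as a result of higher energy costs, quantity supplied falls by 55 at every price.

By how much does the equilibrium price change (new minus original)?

Before the shock: 246 - 3P = 6P - 168 ⇒ 414 = 9P ⇒ P = 46, q = 108.
The new curves are qd = 272 - 3P (demand) and qs = 6P - 223 (supply).
Setting them equal: 272 - 3P = 6P - 223 → 495 = 9P, so P = 55 and q = 107.
ΔP = 55 − 46 = +9.

+9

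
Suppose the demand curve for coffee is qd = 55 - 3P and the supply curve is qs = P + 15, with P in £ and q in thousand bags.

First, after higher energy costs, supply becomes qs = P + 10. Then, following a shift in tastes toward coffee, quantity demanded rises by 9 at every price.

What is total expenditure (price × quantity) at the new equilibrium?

317.25

Solve the original market: 55 - 3P = P + 15, hence P = 10 and q = 25.
The shock moves the curves to qd = 64 - 3P and qs = P + 10.
Setting them equal: 64 - 3P = P + 10 → 54 = 4P, so P = 13.5 and q = 23.5.
New expenditure = 13.5 × 23.5 = 317.25.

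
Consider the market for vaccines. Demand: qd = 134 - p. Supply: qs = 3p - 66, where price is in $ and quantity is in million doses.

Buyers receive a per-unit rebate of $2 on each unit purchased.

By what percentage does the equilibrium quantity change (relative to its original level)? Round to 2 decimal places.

Solve the original market: 134 - p = 3p - 66, hence p = 50 and q = 84.
Since buyers' out-of-pocket price is the market price minus the rebate, the effective demand curve becomes qd = 136 - p.
Equate the new curves: 136 - p = 3p - 66, giving 202 = 4p, p = 50.5, q = 85.5.
%Δq = (85.5 − 84) / 84 × 100 = +1.79%.

+1.79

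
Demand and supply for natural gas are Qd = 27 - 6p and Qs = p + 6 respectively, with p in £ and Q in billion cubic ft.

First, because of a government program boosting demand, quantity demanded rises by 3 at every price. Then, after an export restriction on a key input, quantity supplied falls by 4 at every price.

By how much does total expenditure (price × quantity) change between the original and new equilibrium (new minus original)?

-3

Initially, 27 - 6p = p + 6, so 21 = 7p and p = 3, Q = 9.
The new curves are Qd = 30 - 6p (demand) and Qs = p + 2 (supply).
Equate the new curves: 30 - 6p = p + 2, giving 28 = 7p, p = 4, Q = 6.
Expenditure moves from 3×9 = 27 to 4×6 = 24; change = -3.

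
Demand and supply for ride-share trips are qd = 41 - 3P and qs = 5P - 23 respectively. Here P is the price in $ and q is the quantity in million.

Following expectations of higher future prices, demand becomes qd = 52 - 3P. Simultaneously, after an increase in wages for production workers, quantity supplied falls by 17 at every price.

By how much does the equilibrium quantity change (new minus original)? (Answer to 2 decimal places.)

Before the shock: 41 - 3P = 5P - 23 ⇒ 64 = 8P ⇒ P = 8, q = 17.
With the change applied: demand qd = 52 - 3P, supply qs = 5P - 40.
Clearing the new market: 52 - 3P = 5P - 40, so P = 11.5 and q = 17.5.
Δq = 17.5 − 17 = +0.50.

+0.50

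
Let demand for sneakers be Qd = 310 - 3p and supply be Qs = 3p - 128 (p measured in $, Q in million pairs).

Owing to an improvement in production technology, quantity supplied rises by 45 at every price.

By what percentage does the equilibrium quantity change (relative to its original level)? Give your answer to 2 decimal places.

Initially, 310 - 3p = 3p - 128, so 438 = 6p and p = 73, Q = 91.
The new curves are Qd = 310 - 3p (demand) and Qs = 3p - 83 (supply).
New equilibrium: 310 - 3p = 3p - 83 ⇒ 393 = 6p ⇒ p = 65.5, Q = 113.5.
%ΔQ = (113.5 − 91) / 91 × 100 = +24.73%.

+24.73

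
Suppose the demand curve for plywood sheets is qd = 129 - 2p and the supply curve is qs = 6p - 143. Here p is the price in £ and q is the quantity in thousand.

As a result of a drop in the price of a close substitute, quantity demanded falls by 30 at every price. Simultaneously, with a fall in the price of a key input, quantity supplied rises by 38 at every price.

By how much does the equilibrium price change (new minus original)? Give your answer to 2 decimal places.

-8.50

Original equilibrium: 129 - 2p = 6p - 143 gives 272 = 8p, so p = 34 and q = 61.
The new curves are qd = 99 - 2p (demand) and qs = 6p - 105 (supply).
Setting them equal: 99 - 2p = 6p - 105 → 204 = 8p, so p = 25.5 and q = 48.
Δp = 25.5 − 34 = -8.50.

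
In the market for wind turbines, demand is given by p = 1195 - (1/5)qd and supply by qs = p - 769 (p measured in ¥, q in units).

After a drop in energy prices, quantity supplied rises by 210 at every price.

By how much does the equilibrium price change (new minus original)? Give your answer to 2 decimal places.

Before the shock: 5975 - 5p = p - 769 ⇒ 6744 = 6p ⇒ p = 1124, q = 355.
After the shift, demand is qd = 5975 - 5p and supply is qs = p - 559.
Equate the new curves: 5975 - 5p = p - 559, giving 6534 = 6p, p = 1089, q = 530.
Δp = 1089 − 1124 = -35.00.

-35.00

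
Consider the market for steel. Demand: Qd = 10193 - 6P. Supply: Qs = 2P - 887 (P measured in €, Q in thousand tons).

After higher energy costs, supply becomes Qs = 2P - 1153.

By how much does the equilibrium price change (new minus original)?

Original equilibrium: 10193 - 6P = 2P - 887 gives 11080 = 8P, so P = 1385 and Q = 1883.
With the change applied: demand Qd = 10193 - 6P, supply Qs = 2P - 1153.
Equate the new curves: 10193 - 6P = 2P - 1153, giving 11346 = 8P, P = 1418.25, Q = 1683.5.
ΔP = 1418.25 − 1385 = +33.25.

+33.25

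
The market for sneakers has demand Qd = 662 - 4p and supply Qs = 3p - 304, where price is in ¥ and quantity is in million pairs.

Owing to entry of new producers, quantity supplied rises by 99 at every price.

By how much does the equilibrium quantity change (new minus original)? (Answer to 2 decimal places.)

Before the shock: 662 - 4p = 3p - 304 ⇒ 966 = 7p ⇒ p = 138, Q = 110.
The shock moves the curves to Qd = 662 - 4p and Qs = 3p - 205.
New equilibrium: 662 - 4p = 3p - 205 ⇒ 867 = 7p ⇒ p = 867/7 ≈ 123.8571, Q = 1166/7 ≈ 166.5714.
ΔQ = 166.5714 − 110 = +56.57.

+56.57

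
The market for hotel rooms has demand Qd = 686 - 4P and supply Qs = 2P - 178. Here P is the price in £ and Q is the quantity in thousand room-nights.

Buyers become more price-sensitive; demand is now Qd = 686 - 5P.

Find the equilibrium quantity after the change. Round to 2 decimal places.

68.86

Initially, 686 - 4P = 2P - 178, so 864 = 6P and P = 144, Q = 110.
The shock moves the curves to Qd = 686 - 5P and Qs = 2P - 178.
Equate the new curves: 686 - 5P = 2P - 178, giving 864 = 7P, P = 864/7 ≈ 123.4286, Q = 482/7 ≈ 68.8571.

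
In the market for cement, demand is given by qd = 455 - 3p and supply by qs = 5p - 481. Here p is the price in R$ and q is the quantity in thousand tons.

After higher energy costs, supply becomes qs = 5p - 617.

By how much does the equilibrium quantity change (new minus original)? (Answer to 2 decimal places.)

-51.00

Solve the original market: 455 - 3p = 5p - 481, hence p = 117 and q = 104.
The new curves are qd = 455 - 3p (demand) and qs = 5p - 617 (supply).
New equilibrium: 455 - 3p = 5p - 617 ⇒ 1072 = 8p ⇒ p = 134, q = 53.
Δq = 53 − 104 = -51.00.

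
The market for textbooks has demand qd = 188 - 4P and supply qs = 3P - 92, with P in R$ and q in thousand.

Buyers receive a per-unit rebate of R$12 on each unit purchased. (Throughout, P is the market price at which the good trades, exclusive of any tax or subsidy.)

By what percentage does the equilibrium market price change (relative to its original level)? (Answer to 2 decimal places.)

Before the shock: 188 - 4P = 3P - 92 ⇒ 280 = 7P ⇒ P = 40, q = 28.
Since buyers' out-of-pocket price is the market price minus the rebate, the effective demand curve becomes qd = 236 - 4P.
New equilibrium: 236 - 4P = 3P - 92 ⇒ 328 = 7P ⇒ P = 328/7 ≈ 46.8571, q = 340/7 ≈ 48.5714.
%ΔP = (46.8571 − 40) / 40 × 100 = +17.14%.

+17.14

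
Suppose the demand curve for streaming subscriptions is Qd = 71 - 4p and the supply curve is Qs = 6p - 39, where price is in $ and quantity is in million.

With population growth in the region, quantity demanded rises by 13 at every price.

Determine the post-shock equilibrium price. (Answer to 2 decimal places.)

Initially, 71 - 4p = 6p - 39, so 110 = 10p and p = 11, Q = 27.
The shock moves the curves to Qd = 84 - 4p and Qs = 6p - 39.
Clearing the new market: 84 - 4p = 6p - 39, so p = 12.3 and Q = 34.8.

12.30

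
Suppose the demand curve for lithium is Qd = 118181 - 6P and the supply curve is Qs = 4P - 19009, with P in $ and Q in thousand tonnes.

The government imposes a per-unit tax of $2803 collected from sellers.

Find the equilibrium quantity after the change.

29139.8

Solve the original market: 118181 - 6P = 4P - 19009, hence P = 13719 and Q = 35867.
Since sellers keep the price net of the tax, the effective supply curve becomes Qs = 4P - 30221.
New equilibrium: 118181 - 6P = 4P - 30221 ⇒ 148402 = 10P ⇒ P = 14840.2, Q = 29139.8.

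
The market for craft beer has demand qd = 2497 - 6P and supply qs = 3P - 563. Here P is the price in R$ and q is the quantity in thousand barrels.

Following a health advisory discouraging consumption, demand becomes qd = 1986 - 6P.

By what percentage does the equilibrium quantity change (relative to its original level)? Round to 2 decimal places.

Original equilibrium: 2497 - 6P = 3P - 563 gives 3060 = 9P, so P = 340 and q = 457.
The shock moves the curves to qd = 1986 - 6P and qs = 3P - 563.
Clearing the new market: 1986 - 6P = 3P - 563, so P = 2549/9 ≈ 283.2222 and q = 860/3 ≈ 286.6667.
%Δq = (286.6667 − 457) / 457 × 100 = -37.27%.

-37.27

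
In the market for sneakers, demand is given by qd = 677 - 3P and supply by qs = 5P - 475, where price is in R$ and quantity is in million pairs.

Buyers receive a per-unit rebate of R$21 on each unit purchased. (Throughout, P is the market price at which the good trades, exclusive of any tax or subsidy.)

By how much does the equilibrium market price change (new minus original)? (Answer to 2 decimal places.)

Original equilibrium: 677 - 3P = 5P - 475 gives 1152 = 8P, so P = 144 and q = 245.
Since buyers' out-of-pocket price is the market price minus the rebate, the effective demand curve becomes qd = 740 - 3P.
Setting them equal: 740 - 3P = 5P - 475 → 1215 = 8P, so P = 151.875 and q = 284.375.
ΔP = 151.875 − 144 = +7.88.

+7.88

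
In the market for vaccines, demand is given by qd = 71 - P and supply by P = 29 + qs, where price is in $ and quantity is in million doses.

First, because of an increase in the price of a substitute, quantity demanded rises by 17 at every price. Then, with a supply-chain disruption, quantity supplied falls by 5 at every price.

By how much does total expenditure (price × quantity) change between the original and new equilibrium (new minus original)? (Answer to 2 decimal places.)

+597.00

Solve the original market: 71 - P = P - 29, hence P = 50 and q = 21.
After the shift, demand is qd = 88 - P and supply is qs = P - 34.
Setting them equal: 88 - P = P - 34 → 122 = 2P, so P = 61 and q = 27.
Expenditure moves from 50×21 = 1050 to 61×27 = 1647; change = +597.00.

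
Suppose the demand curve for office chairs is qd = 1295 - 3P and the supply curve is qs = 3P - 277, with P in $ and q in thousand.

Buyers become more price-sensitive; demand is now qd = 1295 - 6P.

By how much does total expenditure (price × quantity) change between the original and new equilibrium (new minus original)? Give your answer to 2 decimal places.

-90215.33

Initially, 1295 - 3P = 3P - 277, so 1572 = 6P and P = 262, q = 509.
With the change applied: demand qd = 1295 - 6P, supply qs = 3P - 277.
Clearing the new market: 1295 - 6P = 3P - 277, so P = 524/3 ≈ 174.6667 and q = 247.
Expenditure moves from 262×509 = 133358 to 174.6667×247 = 43142.6667; change = -90215.33.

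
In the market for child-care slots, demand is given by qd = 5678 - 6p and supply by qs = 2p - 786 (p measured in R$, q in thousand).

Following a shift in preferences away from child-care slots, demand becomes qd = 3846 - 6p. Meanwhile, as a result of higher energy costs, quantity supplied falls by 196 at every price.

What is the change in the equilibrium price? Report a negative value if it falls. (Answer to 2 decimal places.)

Solve the original market: 5678 - 6p = 2p - 786, hence p = 808 and q = 830.
With the change applied: demand qd = 3846 - 6p, supply qs = 2p - 982.
Clearing the new market: 3846 - 6p = 2p - 982, so p = 603.5 and q = 225.
Δp = 603.5 − 808 = -204.50.

-204.50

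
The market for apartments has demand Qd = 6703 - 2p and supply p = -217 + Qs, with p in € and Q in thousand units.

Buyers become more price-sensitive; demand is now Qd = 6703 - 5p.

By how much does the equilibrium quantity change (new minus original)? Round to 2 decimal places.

-1081.00

Initially, 6703 - 2p = p + 217, so 6486 = 3p and p = 2162, Q = 2379.
The shock moves the curves to Qd = 6703 - 5p and Qs = p + 217.
Clearing the new market: 6703 - 5p = p + 217, so p = 1081 and Q = 1298.
ΔQ = 1298 − 2379 = -1081.00.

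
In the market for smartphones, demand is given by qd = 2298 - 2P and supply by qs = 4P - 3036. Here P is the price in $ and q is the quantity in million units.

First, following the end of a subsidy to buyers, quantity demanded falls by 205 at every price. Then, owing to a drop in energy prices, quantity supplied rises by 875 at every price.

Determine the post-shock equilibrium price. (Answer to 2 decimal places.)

709.00

Initially, 2298 - 2P = 4P - 3036, so 5334 = 6P and P = 889, q = 520.
With the change applied: demand qd = 2093 - 2P, supply qs = 4P - 2161.
Setting them equal: 2093 - 2P = 4P - 2161 → 4254 = 6P, so P = 709 and q = 675.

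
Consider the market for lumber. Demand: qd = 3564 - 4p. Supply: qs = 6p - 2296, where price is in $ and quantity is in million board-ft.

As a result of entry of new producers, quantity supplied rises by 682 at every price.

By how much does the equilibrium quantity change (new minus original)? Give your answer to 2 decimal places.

+272.80

Solve the original market: 3564 - 4p = 6p - 2296, hence p = 586 and q = 1220.
After the shift, demand is qd = 3564 - 4p and supply is qs = 6p - 1614.
Clearing the new market: 3564 - 4p = 6p - 1614, so p = 517.8 and q = 1492.8.
Δq = 1492.8 − 1220 = +272.80.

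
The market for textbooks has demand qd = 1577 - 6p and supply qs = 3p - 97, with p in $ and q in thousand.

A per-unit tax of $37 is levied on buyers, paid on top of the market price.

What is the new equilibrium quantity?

Initially, 1577 - 6p = 3p - 97, so 1674 = 9p and p = 186, q = 461.
Since buyers pay the price plus the tax, the effective demand curve becomes qd = 1355 - 6p.
Equate the new curves: 1355 - 6p = 3p - 97, giving 1452 = 9p, p = 484/3 ≈ 161.3333, q = 387.

387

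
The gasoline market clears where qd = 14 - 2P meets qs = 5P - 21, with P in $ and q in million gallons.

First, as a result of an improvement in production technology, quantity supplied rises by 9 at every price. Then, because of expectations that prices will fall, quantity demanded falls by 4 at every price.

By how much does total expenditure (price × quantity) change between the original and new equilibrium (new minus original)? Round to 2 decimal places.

-8.33

Before the shock: 14 - 2P = 5P - 21 ⇒ 35 = 7P ⇒ P = 5, q = 4.
With the change applied: demand qd = 10 - 2P, supply qs = 5P - 12.
Clearing the new market: 10 - 2P = 5P - 12, so P = 22/7 ≈ 3.1429 and q = 26/7 ≈ 3.7143.
Expenditure moves from 5×4 = 20 to 3.1429×3.7143 = 11.6735; change = -8.33.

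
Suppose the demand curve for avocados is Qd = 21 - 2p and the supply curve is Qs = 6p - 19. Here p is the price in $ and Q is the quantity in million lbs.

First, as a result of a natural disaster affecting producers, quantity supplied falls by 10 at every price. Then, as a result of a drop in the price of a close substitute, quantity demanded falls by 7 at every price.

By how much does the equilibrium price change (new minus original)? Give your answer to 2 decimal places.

Before the shock: 21 - 2p = 6p - 19 ⇒ 40 = 8p ⇒ p = 5, Q = 11.
After the shift, demand is Qd = 14 - 2p and supply is Qs = 6p - 29.
Setting them equal: 14 - 2p = 6p - 29 → 43 = 8p, so p = 5.375 and Q = 3.25.
Δp = 5.375 − 5 = +0.38.

+0.38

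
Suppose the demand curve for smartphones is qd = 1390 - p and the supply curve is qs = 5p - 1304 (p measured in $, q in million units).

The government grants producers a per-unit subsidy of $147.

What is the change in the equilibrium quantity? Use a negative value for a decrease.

+122.5

Before the shock: 1390 - p = 5p - 1304 ⇒ 2694 = 6p ⇒ p = 449, q = 941.
Since sellers receive the price plus the subsidy, the effective supply curve becomes qs = 5p - 569.
Setting them equal: 1390 - p = 5p - 569 → 1959 = 6p, so p = 326.5 and q = 1063.5.
Δq = 1063.5 − 941 = +122.5.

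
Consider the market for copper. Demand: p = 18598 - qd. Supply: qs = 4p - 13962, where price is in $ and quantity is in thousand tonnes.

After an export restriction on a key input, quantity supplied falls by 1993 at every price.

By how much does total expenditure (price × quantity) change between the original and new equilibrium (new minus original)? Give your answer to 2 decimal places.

Initially, 18598 - p = 4p - 13962, so 32560 = 5p and p = 6512, q = 12086.
The new curves are qd = 18598 - p (demand) and qs = 4p - 15955 (supply).
New equilibrium: 18598 - p = 4p - 15955 ⇒ 34553 = 5p ⇒ p = 6910.6, q = 11687.4.
Expenditure moves from 6512×12086 = 78704032 to 6910.6×11687.4 = 80766946.44; change = +2062914.44.

+2062914.44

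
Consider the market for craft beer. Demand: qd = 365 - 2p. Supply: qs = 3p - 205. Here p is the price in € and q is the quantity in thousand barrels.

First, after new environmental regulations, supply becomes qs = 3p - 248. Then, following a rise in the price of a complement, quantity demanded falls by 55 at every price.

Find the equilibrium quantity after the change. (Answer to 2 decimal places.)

Before the shock: 365 - 2p = 3p - 205 ⇒ 570 = 5p ⇒ p = 114, q = 137.
The new curves are qd = 310 - 2p (demand) and qs = 3p - 248 (supply).
Clearing the new market: 310 - 2p = 3p - 248, so p = 111.6 and q = 86.8.

86.80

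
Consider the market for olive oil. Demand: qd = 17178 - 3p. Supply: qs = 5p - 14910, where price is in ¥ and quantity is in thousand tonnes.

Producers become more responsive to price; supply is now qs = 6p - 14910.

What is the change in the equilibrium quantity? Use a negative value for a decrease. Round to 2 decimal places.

Before the shock: 17178 - 3p = 5p - 14910 ⇒ 32088 = 8p ⇒ p = 4011, q = 5145.
After the shift, demand is qd = 17178 - 3p and supply is qs = 6p - 14910.
Equate the new curves: 17178 - 3p = 6p - 14910, giving 32088 = 9p, p = 10696/3 ≈ 3565.3333, q = 6482.
Δq = 6482 − 5145 = +1337.00.

+1337.00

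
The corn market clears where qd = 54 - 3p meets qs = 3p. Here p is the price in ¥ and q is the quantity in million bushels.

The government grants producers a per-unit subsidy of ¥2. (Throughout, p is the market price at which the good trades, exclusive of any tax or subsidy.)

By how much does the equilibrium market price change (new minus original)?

-1

Original equilibrium: 54 - 3p = 3p gives 54 = 6p, so p = 9 and q = 27.
Since sellers receive the price plus the subsidy, the effective supply curve becomes qs = 3p + 6.
Clearing the new market: 54 - 3p = 3p + 6, so p = 8 and q = 30.
Δp = 8 − 9 = -1.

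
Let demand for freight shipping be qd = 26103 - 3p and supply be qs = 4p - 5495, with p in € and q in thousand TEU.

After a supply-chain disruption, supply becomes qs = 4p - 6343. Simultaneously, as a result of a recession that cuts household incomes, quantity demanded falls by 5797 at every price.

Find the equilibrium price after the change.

Initially, 26103 - 3p = 4p - 5495, so 31598 = 7p and p = 4514, q = 12561.
The new curves are qd = 20306 - 3p (demand) and qs = 4p - 6343 (supply).
New equilibrium: 20306 - 3p = 4p - 6343 ⇒ 26649 = 7p ⇒ p = 3807, q = 8885.

3807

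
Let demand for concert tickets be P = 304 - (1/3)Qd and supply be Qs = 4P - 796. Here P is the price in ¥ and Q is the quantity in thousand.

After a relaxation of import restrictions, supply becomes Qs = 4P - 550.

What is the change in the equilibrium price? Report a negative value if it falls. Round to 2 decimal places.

-35.14

Original equilibrium: 912 - 3P = 4P - 796 gives 1708 = 7P, so P = 244 and Q = 180.
The shock moves the curves to Qd = 912 - 3P and Qs = 4P - 550.
Clearing the new market: 912 - 3P = 4P - 550, so P = 1462/7 ≈ 208.8571 and Q = 1998/7 ≈ 285.4286.
ΔP = 208.8571 − 244 = -35.14.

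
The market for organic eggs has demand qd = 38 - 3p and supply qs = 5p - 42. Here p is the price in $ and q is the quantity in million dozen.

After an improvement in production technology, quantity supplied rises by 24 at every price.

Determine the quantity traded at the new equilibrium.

17

Solve the original market: 38 - 3p = 5p - 42, hence p = 10 and q = 8.
The new curves are qd = 38 - 3p (demand) and qs = 5p - 18 (supply).
Clearing the new market: 38 - 3p = 5p - 18, so p = 7 and q = 17.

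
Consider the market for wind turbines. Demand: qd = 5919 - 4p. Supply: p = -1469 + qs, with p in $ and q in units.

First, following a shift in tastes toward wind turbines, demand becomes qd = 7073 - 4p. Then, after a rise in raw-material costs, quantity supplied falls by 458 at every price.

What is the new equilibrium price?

Before the shock: 5919 - 4p = p + 1469 ⇒ 4450 = 5p ⇒ p = 890, q = 2359.
After the shift, demand is qd = 7073 - 4p and supply is qs = p + 1011.
New equilibrium: 7073 - 4p = p + 1011 ⇒ 6062 = 5p ⇒ p = 1212.4, q = 2223.4.

1212.4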